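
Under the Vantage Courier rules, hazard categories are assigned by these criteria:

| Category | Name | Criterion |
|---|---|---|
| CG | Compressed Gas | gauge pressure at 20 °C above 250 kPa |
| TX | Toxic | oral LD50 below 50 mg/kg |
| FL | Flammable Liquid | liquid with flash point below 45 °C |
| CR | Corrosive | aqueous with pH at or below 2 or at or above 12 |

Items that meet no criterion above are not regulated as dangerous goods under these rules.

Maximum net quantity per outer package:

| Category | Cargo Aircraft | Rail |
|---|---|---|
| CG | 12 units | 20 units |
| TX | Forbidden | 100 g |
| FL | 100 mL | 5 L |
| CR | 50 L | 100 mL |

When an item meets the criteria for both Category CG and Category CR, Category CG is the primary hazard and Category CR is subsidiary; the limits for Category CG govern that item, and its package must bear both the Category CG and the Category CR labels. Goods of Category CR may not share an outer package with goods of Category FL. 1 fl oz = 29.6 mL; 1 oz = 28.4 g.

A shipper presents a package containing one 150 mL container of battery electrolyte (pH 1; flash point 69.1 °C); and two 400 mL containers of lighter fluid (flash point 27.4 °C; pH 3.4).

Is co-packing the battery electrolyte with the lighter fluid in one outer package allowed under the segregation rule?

No

With pH 1 (≤ 2), the battery electrolyte falls in Category CR.
With flash point 27.4 °C (< 45 °C), the lighter fluid falls in Category FL.
Category CR and Category FL may not share an outer package.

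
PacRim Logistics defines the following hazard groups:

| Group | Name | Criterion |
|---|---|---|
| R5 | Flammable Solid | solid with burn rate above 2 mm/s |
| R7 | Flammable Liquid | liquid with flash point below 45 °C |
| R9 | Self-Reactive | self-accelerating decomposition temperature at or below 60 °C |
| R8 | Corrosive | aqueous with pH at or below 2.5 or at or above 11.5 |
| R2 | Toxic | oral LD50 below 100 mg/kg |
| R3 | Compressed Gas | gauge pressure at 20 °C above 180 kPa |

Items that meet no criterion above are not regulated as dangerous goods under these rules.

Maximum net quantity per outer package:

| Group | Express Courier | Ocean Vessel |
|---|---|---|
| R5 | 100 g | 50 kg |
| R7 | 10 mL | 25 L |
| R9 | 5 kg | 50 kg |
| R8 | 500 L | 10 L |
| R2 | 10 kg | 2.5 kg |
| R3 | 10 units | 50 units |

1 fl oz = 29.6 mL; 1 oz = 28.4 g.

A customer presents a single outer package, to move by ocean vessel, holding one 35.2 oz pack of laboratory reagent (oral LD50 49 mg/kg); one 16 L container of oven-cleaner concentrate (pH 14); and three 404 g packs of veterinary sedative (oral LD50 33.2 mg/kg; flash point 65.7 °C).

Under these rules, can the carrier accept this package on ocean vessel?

The laboratory reagent has oral LD50 49 mg/kg, which is < 100 mg/kg, so it is Group R2 (Toxic).
Oven-cleaner concentrate: pH 14 ≥ 11.5 → Group R8 (Corrosive).
The veterinary sedative has oral LD50 33.2 mg/kg, which is < 100 mg/kg, so it is Group R2 (Toxic).
Group R8 quantity: 16 L.
16 L exceeds the ocean vessel limit of 10 L for Group R8.
Group R2 net quantity: (one 35.2 oz pack = 999.68 g) + (three 404 g packs = 1.212 kg) = 2211.68 g.
2211.68 g is within the ocean vessel limit of 2.5 kg for Group R2.

No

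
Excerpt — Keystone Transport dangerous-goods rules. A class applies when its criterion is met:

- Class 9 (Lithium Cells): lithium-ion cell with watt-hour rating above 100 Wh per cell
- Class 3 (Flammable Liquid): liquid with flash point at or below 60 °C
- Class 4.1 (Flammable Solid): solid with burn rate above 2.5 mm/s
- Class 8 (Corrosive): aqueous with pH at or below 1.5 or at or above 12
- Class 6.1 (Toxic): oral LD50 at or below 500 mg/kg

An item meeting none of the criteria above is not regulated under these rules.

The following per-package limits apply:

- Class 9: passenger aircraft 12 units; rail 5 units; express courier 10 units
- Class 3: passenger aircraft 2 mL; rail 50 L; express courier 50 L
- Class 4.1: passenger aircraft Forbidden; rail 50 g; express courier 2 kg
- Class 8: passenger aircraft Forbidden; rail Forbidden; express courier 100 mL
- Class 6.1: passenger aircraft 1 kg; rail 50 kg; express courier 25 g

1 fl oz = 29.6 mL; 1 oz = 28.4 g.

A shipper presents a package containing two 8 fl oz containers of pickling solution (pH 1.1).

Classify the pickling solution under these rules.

Pickling solution: pH 1.1 ≤ 1.5 → Class 8 (Corrosive).

Class 8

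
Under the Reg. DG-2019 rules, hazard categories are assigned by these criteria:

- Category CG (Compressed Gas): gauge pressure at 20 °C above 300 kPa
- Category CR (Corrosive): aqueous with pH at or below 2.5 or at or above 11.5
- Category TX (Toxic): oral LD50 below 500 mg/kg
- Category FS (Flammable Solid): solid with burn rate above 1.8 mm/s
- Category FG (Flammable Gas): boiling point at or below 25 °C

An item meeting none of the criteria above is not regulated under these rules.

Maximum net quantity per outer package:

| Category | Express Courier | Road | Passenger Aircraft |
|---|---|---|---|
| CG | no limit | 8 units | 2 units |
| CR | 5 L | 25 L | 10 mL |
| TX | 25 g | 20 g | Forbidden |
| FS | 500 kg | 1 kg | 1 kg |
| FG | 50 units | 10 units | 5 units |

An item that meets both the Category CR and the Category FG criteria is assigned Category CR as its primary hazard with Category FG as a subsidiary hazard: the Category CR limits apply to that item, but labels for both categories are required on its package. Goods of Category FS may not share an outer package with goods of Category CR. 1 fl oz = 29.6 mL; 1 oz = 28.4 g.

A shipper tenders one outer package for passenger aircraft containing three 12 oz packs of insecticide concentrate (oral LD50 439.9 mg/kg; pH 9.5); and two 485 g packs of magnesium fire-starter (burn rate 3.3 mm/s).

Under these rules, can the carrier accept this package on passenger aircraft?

No

Oral LD50 439.9 mg/kg meets the Category TX criterion (Toxic), so the insecticide concentrate is Category TX.
The magnesium fire-starter has burn rate 3.3 mm/s, which is > 1.8 mm/s, so it is Category FS (Flammable Solid).
Category FS quantity: two 485 g packs = 970 g.
970 g ≤ 1 kg (passenger aircraft limit, Category FS) — within limit.
Category TX quantity: three 12 oz packs = 1022.4 g.
By passenger aircraft, Category TX is Forbidden regardless of quantity.
The segregation rule (Category FS with Category CR) does not apply to Category FS with Category TX.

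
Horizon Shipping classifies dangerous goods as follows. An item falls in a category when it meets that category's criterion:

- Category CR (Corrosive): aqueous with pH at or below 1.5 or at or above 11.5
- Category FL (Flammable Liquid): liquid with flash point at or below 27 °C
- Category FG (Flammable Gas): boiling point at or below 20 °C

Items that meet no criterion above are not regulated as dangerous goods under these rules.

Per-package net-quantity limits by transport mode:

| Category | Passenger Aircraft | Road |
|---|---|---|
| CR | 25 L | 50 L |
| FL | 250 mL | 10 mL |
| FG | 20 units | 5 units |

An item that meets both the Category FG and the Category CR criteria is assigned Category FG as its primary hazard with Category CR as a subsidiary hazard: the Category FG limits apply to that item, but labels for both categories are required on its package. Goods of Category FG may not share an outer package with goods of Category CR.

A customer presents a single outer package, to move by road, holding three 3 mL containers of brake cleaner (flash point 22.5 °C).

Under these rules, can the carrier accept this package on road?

With flash point 22.5 °C (≤ 27 °C), the brake cleaner falls in Category FL.
Category FL quantity: three 3 mL containers = 9 mL.
That is within the Category FL road limit of 10 mL.

Yes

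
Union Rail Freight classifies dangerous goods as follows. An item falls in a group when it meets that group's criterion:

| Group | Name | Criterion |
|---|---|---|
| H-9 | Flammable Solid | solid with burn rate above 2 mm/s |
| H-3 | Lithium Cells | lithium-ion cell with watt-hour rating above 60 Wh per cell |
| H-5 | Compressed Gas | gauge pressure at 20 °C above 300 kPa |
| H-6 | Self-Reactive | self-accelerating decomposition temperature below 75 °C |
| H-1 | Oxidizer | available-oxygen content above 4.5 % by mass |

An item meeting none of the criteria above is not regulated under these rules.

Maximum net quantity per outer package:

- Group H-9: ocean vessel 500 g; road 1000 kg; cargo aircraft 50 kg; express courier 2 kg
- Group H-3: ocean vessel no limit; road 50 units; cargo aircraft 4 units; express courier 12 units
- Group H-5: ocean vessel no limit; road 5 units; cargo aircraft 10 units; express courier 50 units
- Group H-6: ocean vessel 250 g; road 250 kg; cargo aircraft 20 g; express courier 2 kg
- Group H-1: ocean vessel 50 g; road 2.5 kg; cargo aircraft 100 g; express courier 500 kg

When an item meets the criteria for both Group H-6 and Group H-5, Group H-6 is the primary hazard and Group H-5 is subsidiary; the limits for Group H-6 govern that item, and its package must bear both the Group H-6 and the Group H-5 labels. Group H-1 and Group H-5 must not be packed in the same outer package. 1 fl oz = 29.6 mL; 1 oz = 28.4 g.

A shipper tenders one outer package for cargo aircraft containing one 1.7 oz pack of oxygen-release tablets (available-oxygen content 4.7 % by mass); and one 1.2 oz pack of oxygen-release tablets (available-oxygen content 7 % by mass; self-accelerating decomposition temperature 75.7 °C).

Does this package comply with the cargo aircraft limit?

Yes

Oxygen-release tablets: available-oxygen content 4.7 % by mass > 4.5 % by mass → Group H-1 (Oxidizer).
With available-oxygen content 7 % by mass (> 4.5 % by mass), the oxygen-release tablets fall in Group H-1.
Group H-1 net quantity: (one 1.7 oz pack = 48.28 g) + (one 1.2 oz pack = 34.08 g) = 82.36 g.
82.36 g ≤ 100 g (cargo aircraft limit, Group H-1) — within limit.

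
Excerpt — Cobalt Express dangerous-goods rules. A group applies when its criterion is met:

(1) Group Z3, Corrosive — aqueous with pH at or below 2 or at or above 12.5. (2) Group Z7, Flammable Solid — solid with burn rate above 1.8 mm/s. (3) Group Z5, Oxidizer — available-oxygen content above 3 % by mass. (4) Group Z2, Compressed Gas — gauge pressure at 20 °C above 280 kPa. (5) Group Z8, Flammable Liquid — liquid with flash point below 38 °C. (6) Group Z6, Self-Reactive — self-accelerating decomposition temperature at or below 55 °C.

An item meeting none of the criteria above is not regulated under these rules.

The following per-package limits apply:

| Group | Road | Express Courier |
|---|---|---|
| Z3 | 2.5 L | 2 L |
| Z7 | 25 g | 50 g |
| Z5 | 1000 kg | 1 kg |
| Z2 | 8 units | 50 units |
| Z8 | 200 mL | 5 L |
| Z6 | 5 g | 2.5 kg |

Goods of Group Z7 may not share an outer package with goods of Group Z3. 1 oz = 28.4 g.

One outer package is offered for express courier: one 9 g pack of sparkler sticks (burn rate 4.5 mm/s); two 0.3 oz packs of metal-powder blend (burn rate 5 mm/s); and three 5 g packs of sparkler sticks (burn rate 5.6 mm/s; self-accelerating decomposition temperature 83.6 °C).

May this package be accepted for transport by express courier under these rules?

With burn rate 4.5 mm/s (> 1.8 mm/s), the sparkler sticks fall in Group Z7.
The metal-powder blend has burn rate 5 mm/s, which is > 1.8 mm/s, so it is Group Z7 (Flammable Solid).
The sparkler sticks have burn rate 5.6 mm/s, which is > 1.8 mm/s, so they are Group Z7 (Flammable Solid).
Total Group Z7: 9 g + (two 0.3 oz packs = 17.04 g) + (three 5 g packs = 15 g) = 41.04 g.
41.04 g is within the express courier limit of 50 g for Group Z7.

Yes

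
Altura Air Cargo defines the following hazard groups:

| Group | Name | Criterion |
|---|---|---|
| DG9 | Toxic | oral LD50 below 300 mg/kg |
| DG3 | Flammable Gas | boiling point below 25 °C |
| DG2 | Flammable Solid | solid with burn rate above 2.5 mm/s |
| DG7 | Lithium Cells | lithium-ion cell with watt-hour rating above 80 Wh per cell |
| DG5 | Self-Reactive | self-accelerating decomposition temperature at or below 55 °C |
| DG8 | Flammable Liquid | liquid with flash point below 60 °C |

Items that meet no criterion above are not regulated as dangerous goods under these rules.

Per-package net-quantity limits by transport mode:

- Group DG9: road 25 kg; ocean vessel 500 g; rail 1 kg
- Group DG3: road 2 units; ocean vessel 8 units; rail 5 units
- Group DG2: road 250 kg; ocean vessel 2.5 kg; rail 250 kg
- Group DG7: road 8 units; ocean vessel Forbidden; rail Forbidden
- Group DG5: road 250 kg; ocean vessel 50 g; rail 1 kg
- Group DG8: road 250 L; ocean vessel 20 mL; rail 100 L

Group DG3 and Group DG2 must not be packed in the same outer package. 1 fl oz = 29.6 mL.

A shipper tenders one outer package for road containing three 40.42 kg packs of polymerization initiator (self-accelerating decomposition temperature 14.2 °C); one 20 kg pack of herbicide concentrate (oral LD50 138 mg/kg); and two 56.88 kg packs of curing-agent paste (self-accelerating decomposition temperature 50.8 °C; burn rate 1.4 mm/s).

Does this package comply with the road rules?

Yes

With self-accelerating decomposition temperature 14.2 °C (≤ 55 °C), the polymerization initiator falls in Group DG5.
Oral LD50 138 mg/kg meets the Group DG9 criterion (Toxic), so the herbicide concentrate is Group DG9.
Curing-agent paste: self-accelerating decomposition temperature 50.8 °C ≤ 55 °C → Group DG5 (Self-Reactive).
Total Group DG5: (three 40.42 kg packs = 121.26 kg) + (two 56.88 kg packs = 113.76 kg) = 235.02 kg.
235.02 kg ≤ 250 kg (road limit, Group DG5) — within limit.
Group DG9 quantity: 20 kg.
20 kg ≤ 25 kg (road limit, Group DG9) — within limit.
The segregation rule (Group DG3 with Group DG2) does not apply to Group DG5 with Group DG9.
Every hazard group is within its road limit and no segregation rule is violated.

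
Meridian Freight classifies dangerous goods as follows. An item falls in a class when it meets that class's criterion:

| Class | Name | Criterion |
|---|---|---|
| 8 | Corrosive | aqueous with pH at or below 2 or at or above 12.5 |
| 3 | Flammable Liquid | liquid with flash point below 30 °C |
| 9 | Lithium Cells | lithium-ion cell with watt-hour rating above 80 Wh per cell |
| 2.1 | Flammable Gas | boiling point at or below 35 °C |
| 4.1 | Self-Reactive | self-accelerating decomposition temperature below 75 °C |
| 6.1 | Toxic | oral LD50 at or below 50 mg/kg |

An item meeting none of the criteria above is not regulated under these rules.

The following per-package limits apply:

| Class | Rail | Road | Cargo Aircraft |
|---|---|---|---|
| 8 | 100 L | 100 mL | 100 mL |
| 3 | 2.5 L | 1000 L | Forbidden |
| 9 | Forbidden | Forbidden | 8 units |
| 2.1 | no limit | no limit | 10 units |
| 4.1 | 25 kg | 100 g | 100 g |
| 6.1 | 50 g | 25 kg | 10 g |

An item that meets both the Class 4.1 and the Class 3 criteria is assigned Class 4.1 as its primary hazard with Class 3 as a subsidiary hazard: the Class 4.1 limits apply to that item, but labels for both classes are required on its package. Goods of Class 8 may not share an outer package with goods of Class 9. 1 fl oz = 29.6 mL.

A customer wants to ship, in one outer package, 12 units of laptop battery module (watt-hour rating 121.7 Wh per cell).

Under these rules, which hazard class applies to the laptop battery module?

Class 9

Watt-hour rating 121.7 Wh per cell meets the Class 9 criterion (Lithium Cells), so the laptop battery module is Class 9.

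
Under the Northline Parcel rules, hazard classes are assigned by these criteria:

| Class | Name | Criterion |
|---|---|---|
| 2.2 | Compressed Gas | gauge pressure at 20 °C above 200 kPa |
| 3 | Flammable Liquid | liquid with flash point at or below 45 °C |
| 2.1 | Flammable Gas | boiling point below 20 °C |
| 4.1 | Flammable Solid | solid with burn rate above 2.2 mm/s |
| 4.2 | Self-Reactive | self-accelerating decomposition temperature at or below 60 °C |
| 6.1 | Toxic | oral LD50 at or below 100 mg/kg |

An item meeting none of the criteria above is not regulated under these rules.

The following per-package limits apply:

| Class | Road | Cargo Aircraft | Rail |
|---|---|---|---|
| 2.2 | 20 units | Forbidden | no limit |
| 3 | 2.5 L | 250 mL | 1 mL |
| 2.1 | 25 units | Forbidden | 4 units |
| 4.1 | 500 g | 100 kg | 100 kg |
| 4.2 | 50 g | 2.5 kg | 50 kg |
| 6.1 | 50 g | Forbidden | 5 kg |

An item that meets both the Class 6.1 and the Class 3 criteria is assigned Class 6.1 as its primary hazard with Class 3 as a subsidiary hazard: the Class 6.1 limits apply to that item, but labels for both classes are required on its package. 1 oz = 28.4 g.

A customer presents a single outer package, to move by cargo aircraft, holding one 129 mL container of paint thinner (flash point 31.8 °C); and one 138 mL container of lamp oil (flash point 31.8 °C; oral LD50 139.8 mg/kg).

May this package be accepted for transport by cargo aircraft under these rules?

No

Flash point 31.8 °C meets the Class 3 criterion (Flammable Liquid), so the paint thinner is Class 3.
Lamp oil: flash point 31.8 °C ≤ 45 °C → Class 3 (Flammable Liquid).
Class 3 net quantity: 129 mL + 138 mL = 267 mL.
267 mL > 250 mL (cargo aircraft limit, Class 3) — over the limit.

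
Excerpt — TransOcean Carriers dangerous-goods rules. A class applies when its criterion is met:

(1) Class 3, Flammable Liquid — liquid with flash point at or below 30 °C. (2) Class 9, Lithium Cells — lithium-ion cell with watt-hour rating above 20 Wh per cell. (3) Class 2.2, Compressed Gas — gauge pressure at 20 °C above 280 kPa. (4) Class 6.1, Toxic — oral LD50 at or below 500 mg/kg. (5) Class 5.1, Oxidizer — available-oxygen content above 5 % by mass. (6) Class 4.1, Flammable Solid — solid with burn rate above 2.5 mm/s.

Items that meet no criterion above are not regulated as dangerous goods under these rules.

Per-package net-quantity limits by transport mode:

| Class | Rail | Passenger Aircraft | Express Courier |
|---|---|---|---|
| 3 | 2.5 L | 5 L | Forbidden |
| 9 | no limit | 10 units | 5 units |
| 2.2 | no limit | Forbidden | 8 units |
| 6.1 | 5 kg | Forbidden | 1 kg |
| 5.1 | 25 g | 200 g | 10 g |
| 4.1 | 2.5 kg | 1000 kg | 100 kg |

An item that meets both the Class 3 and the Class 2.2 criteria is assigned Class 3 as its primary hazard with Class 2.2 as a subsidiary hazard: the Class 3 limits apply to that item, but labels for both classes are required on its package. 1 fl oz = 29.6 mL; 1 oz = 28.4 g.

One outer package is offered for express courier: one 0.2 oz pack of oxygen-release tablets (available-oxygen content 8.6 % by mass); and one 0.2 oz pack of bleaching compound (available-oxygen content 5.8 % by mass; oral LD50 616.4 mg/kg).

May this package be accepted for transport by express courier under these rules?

No

Oxygen-release tablets: available-oxygen content 8.6 % by mass > 5 % by mass → Class 5.1 (Oxidizer).
The bleaching compound has available-oxygen content 5.8 % by mass, which is > 5 % by mass, so it is Class 5.1 (Oxidizer).
Total Class 5.1: (one 0.2 oz pack = 5.68 g) + (one 0.2 oz pack = 5.68 g) = 11.36 g.
That exceeds the Class 5.1 express courier limit of 10 g.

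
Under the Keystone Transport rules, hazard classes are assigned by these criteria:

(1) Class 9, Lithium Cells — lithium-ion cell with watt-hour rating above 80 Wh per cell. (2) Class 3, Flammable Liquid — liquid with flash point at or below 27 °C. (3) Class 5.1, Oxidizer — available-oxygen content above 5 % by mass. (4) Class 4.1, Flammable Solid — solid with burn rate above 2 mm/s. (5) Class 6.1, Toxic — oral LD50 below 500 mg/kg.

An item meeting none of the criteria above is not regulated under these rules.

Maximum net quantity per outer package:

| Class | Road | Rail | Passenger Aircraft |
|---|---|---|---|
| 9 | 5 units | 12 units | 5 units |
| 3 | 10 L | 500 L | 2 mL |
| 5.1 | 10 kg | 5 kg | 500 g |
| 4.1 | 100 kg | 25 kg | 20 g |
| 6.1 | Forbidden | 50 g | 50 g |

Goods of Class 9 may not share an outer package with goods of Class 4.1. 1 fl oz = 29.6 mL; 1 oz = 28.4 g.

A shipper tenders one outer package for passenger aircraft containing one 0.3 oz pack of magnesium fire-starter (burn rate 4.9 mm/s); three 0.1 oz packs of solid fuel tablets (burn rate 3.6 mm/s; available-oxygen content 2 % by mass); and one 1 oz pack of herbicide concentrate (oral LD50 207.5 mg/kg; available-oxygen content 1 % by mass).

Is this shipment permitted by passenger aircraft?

With burn rate 4.9 mm/s (> 2 mm/s), the magnesium fire-starter falls in Class 4.1.
Burn rate 3.6 mm/s meets the Class 4.1 criterion (Flammable Solid), so the solid fuel tablets are Class 4.1.
Oral LD50 207.5 mg/kg meets the Class 6.1 criterion (Toxic), so the herbicide concentrate is Class 6.1.
Total Class 4.1: (one 0.3 oz pack = 8.52 g) + (three 0.1 oz packs = 8.52 g) = 17.04 g.
That is within the Class 4.1 passenger aircraft limit of 20 g.
Class 6.1 quantity: one 1 oz pack = 28.4 g.
28.4 g ≤ 50 g (passenger aircraft limit, Class 6.1) — within limit.
The segregation rule (Class 9 with Class 4.1) does not apply to Class 4.1 with Class 6.1.
Every hazard class is within its passenger aircraft limit and no segregation rule is violated.

Yes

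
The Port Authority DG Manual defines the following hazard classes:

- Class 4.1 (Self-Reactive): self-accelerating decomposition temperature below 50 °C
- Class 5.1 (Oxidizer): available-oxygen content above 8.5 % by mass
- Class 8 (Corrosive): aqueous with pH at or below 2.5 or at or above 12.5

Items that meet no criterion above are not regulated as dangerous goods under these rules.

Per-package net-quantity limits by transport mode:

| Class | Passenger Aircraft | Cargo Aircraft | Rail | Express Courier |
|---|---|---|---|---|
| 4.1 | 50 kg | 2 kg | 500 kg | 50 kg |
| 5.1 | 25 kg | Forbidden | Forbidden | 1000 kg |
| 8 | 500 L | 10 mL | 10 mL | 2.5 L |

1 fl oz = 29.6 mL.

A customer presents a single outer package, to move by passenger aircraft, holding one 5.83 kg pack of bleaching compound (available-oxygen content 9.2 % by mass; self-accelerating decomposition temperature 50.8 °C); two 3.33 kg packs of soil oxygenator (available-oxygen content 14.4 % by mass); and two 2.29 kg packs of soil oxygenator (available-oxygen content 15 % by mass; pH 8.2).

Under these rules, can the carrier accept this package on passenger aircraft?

Yes

With available-oxygen content 9.2 % by mass (> 8.5 % by mass), the bleaching compound falls in Class 5.1.
Soil oxygenator: available-oxygen content 14.4 % by mass > 8.5 % by mass → Class 5.1 (Oxidizer).
The soil oxygenator has available-oxygen content 15 % by mass, which is > 8.5 % by mass, so it is Class 5.1 (Oxidizer).
Total Class 5.1: 5.83 kg + (two 3.33 kg packs = 6.66 kg) + (two 2.29 kg packs = 4.58 kg) = 17.07 kg.
17.07 kg is within the passenger aircraft limit of 25 kg for Class 5.1.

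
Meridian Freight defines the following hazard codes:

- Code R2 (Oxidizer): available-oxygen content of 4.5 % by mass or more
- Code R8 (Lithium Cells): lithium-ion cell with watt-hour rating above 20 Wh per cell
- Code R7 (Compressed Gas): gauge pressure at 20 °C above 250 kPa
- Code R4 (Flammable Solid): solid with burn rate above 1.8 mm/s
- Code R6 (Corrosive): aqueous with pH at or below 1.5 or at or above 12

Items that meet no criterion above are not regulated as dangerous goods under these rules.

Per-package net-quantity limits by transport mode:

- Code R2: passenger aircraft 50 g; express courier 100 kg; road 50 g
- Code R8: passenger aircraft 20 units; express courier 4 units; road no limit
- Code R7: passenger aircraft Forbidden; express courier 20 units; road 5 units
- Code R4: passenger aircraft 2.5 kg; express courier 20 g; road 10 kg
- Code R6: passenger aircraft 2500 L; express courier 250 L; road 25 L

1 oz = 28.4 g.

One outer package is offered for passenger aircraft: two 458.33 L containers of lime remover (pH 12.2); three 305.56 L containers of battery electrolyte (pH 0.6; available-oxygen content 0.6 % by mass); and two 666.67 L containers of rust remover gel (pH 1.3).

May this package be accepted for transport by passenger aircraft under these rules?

No

pH 12.2 meets the Code R6 criterion (Corrosive), so the lime remover is Code R6.
The battery electrolyte has pH 0.6, which is ≤ 1.5, so it is Code R6 (Corrosive).
The rust remover gel has pH 1.3, which is ≤ 1.5, so it is Code R6 (Corrosive).
Total Code R6: (two 458.33 L containers = 916.66 L) + (three 305.56 L containers = 916.68 L) + (two 666.67 L containers = 1333.34 L) = 3166.68 L.
3166.68 L exceeds the passenger aircraft limit of 2500 L for Code R6.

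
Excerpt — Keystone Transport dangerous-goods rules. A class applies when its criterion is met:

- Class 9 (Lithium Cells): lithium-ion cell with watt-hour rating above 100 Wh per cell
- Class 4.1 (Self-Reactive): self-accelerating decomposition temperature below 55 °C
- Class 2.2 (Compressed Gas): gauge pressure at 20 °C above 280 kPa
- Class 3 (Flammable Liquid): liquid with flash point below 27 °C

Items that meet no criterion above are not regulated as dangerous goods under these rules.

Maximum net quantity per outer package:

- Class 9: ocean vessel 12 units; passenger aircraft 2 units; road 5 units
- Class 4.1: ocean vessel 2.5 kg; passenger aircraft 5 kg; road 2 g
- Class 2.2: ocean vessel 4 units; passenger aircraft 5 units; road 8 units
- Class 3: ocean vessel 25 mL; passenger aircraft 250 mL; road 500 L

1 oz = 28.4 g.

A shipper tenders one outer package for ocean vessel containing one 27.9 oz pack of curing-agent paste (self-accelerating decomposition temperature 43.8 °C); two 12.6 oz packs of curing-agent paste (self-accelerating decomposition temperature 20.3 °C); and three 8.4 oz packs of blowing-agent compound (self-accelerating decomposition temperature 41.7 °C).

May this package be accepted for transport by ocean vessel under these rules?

The curing-agent paste has self-accelerating decomposition temperature 43.8 °C, which is < 55 °C, so it is Class 4.1 (Self-Reactive).
Self-accelerating decomposition temperature 20.3 °C meets the Class 4.1 criterion (Self-Reactive), so the curing-agent paste is Class 4.1.
Blowing-agent compound: self-accelerating decomposition temperature 41.7 °C < 55 °C → Class 4.1 (Self-Reactive).
Total Class 4.1: (one 27.9 oz pack = 792.36 g) + (two 12.6 oz packs = 715.68 g) + (three 8.4 oz packs = 715.68 g) = 2223.72 g.
2223.72 g ≤ 2.5 kg (ocean vessel limit, Class 4.1) — within limit.

Yes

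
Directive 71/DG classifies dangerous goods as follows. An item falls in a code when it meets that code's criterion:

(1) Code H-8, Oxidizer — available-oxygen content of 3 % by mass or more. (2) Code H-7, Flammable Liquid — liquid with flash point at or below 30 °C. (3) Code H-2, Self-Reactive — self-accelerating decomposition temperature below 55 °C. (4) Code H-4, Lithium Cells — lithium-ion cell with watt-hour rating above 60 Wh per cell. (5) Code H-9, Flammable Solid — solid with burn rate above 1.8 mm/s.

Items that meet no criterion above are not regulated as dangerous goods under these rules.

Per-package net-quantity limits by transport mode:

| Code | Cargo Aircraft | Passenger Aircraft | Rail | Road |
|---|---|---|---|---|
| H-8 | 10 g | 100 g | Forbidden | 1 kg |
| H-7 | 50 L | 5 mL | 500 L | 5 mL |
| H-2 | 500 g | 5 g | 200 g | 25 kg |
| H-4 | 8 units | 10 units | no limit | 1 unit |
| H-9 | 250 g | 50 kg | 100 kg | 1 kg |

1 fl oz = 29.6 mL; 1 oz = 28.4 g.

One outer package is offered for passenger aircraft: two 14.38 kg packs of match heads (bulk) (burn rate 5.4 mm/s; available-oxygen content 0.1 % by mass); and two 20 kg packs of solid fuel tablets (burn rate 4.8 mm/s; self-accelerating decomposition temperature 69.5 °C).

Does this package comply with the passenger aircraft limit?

No

Match heads (bulk): burn rate 5.4 mm/s > 1.8 mm/s → Code H-9 (Flammable Solid).
With burn rate 4.8 mm/s (> 1.8 mm/s), the solid fuel tablets fall in Code H-9.
Total Code H-9: (two 14.38 kg packs = 28.76 kg) + (two 20 kg packs = 40 kg) = 68.76 kg.
That exceeds the Code H-9 passenger aircraft limit of 50 kg.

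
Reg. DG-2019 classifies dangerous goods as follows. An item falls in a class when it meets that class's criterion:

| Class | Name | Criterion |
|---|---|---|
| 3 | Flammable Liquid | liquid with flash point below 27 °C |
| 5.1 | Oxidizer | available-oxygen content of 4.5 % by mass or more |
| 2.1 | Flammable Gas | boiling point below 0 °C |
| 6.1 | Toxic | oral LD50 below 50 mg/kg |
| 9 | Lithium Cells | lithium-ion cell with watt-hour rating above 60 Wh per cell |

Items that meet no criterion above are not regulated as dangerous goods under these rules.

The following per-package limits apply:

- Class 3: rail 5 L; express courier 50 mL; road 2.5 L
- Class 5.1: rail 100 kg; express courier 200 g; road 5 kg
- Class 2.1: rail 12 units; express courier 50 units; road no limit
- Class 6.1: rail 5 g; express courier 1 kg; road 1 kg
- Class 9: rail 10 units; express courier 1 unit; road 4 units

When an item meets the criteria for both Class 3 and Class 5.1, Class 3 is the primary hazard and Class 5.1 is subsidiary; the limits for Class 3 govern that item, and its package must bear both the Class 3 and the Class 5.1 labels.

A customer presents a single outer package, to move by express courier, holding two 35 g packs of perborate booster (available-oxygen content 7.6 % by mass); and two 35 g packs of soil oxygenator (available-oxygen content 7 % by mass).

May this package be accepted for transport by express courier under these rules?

Perborate booster: available-oxygen content 7.6 % by mass ≥ 4.5 % by mass → Class 5.1 (Oxidizer).
With available-oxygen content 7 % by mass (≥ 4.5 % by mass), the soil oxygenator falls in Class 5.1.
Class 5.1 net quantity: (two 35 g packs = 70 g) + (two 35 g packs = 70 g) = 140 g.
140 g ≤ 200 g (express courier limit, Class 5.1) — within limit.

Yes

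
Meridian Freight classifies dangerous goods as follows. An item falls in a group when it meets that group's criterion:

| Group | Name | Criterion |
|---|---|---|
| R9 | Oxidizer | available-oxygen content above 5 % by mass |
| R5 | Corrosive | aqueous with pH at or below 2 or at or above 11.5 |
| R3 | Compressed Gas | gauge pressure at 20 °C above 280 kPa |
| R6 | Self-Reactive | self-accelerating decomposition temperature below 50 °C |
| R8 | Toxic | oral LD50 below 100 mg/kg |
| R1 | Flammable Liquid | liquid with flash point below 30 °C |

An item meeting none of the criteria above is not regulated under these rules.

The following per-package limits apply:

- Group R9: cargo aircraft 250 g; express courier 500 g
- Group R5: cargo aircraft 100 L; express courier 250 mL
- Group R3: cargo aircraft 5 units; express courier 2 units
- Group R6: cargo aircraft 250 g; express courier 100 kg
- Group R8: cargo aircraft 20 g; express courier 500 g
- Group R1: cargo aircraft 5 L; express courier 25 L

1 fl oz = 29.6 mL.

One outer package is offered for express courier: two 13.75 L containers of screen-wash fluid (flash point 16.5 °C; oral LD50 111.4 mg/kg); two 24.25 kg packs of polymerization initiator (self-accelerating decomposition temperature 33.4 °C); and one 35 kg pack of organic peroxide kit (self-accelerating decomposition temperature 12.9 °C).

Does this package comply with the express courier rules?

No

Screen-wash fluid: flash point 16.5 °C < 30 °C → Group R1 (Flammable Liquid).
Polymerization initiator: self-accelerating decomposition temperature 33.4 °C < 50 °C → Group R6 (Self-Reactive).
Organic peroxide kit: self-accelerating decomposition temperature 12.9 °C < 50 °C → Group R6 (Self-Reactive).
Group R6 net quantity: (two 24.25 kg packs = 48.5 kg) + 35 kg = 83.5 kg.
83.5 kg ≤ 100 kg (express courier limit, Group R6) — within limit.
Group R1 quantity: two 13.75 L containers = 27.5 L.
27.5 L exceeds the express courier limit of 25 L for Group R1.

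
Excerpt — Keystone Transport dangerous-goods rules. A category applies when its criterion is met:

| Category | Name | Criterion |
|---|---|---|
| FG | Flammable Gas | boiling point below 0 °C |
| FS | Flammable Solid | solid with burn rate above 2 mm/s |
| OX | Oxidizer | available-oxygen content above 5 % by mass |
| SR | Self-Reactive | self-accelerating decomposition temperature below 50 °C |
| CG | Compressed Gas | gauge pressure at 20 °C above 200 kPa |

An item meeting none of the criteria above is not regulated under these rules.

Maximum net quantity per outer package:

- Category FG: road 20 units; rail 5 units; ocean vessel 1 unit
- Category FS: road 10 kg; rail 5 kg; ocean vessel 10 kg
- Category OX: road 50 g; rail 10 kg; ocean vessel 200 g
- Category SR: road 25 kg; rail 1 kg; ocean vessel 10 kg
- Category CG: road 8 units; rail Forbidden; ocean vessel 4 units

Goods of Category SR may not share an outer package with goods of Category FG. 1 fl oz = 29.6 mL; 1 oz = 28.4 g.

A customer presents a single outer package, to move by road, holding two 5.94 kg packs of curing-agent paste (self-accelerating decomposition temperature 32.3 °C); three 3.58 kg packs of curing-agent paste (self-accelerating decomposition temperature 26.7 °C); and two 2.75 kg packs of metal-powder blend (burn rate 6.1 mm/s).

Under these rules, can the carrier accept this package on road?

Yes

With self-accelerating decomposition temperature 32.3 °C (< 50 °C), the curing-agent paste falls in Category SR.
With self-accelerating decomposition temperature 26.7 °C (< 50 °C), the curing-agent paste falls in Category SR.
Burn rate 6.1 mm/s meets the Category FS criterion (Flammable Solid), so the metal-powder blend is Category FS.
Category SR net quantity: (two 5.94 kg packs = 11.88 kg) + (three 3.58 kg packs = 10.74 kg) = 22.62 kg.
22.62 kg is within the road limit of 25 kg for Category SR.
Category FS quantity: two 2.75 kg packs = 5.5 kg.
5.5 kg ≤ 10 kg (road limit, Category FS) — within limit.
The segregation rule (Category SR with Category FG) does not apply to Category SR with Category FS.
Every hazard category is within its road limit and no segregation rule is violated.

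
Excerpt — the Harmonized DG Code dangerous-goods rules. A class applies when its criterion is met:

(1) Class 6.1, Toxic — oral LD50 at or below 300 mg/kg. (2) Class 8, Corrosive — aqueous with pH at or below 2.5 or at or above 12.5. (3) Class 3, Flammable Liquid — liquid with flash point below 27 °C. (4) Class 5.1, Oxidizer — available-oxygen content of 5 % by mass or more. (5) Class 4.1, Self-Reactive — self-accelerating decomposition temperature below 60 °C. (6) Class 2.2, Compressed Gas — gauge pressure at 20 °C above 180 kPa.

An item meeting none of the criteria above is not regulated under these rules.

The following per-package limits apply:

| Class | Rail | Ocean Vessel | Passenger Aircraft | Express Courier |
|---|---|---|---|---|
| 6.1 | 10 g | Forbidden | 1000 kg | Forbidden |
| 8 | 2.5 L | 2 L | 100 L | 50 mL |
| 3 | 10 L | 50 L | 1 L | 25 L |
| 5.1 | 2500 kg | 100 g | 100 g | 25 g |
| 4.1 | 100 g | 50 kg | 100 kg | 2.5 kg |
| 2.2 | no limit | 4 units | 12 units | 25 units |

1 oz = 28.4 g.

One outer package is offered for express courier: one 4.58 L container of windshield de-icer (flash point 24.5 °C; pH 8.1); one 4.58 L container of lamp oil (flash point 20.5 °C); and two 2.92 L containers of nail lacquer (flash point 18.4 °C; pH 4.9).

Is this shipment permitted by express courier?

Flash point 24.5 °C meets the Class 3 criterion (Flammable Liquid), so the windshield de-icer is Class 3.
Flash point 20.5 °C meets the Class 3 criterion (Flammable Liquid), so the lamp oil is Class 3.
With flash point 18.4 °C (< 27 °C), the nail lacquer falls in Class 3.
Total Class 3: 4.58 L + 4.58 L + (two 2.92 L containers = 5.84 L) = 15 L.
15 L ≤ 25 L (express courier limit, Class 3) — within limit.

Yes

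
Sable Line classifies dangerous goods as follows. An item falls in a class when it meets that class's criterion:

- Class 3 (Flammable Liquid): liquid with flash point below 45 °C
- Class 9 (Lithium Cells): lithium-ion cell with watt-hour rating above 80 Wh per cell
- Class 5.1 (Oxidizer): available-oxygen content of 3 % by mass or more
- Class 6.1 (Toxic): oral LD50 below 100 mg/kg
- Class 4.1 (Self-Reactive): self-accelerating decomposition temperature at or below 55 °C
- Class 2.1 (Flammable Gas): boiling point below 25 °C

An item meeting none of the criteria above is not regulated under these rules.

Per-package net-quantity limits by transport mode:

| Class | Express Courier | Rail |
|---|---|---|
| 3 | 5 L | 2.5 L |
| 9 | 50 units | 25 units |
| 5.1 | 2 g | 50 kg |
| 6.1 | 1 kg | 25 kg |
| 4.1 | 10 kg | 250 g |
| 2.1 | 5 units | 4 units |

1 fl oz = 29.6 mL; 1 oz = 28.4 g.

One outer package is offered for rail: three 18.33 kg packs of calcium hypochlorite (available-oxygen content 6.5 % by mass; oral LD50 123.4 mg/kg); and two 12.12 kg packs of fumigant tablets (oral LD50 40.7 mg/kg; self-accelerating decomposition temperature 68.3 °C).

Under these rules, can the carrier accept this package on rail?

No

Available-oxygen content 6.5 % by mass meets the Class 5.1 criterion (Oxidizer), so the calcium hypochlorite is Class 5.1.
The fumigant tablets have oral LD50 40.7 mg/kg, which is < 100 mg/kg, so they are Class 6.1 (Toxic).
Class 6.1 quantity: two 12.12 kg packs = 24.24 kg.
24.24 kg ≤ 25 kg (rail limit, Class 6.1) — within limit.
Class 5.1 quantity: three 18.33 kg packs = 54.99 kg.
That exceeds the Class 5.1 rail limit of 50 kg.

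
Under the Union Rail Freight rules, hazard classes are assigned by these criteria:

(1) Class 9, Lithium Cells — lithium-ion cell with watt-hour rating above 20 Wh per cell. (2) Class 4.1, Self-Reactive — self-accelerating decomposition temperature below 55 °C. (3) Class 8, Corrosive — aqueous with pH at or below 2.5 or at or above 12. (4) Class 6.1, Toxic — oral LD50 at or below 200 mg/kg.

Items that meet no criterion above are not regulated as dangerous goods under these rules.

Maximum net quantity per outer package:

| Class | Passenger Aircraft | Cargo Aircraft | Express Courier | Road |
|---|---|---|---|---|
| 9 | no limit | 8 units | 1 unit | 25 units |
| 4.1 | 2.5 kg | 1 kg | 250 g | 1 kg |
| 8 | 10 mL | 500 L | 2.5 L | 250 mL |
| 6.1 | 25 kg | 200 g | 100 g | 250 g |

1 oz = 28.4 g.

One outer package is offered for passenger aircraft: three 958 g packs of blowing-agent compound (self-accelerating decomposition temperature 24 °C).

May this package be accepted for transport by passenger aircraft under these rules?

No

Self-accelerating decomposition temperature 24 °C meets the Class 4.1 criterion (Self-Reactive), so the blowing-agent compound is Class 4.1.
Class 4.1 quantity: three 958 g packs = 2.874 kg.
2.874 kg exceeds the passenger aircraft limit of 2.5 kg for Class 4.1.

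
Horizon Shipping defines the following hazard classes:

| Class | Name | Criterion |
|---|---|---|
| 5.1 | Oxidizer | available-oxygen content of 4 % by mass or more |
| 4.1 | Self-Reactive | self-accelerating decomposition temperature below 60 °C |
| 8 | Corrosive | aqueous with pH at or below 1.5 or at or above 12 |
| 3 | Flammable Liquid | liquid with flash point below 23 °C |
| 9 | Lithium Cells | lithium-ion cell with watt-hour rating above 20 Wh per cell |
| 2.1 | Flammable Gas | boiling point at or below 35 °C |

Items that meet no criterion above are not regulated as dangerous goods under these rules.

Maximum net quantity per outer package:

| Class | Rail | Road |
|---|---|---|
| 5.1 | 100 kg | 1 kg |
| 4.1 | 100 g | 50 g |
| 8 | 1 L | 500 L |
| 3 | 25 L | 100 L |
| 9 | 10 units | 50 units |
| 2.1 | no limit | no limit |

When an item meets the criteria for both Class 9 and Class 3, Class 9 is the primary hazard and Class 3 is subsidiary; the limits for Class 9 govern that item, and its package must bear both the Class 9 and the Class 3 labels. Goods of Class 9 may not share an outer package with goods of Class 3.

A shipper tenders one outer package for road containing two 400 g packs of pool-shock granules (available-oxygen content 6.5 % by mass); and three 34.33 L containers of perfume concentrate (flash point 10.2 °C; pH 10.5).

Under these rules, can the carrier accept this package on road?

The pool-shock granules have available-oxygen content 6.5 % by mass, which is ≥ 4 % by mass, so they are Class 5.1 (Oxidizer).
With flash point 10.2 °C (< 23 °C), the perfume concentrate falls in Class 3.
Class 3 quantity: three 34.33 L containers = 102.99 L.
102.99 L > 100 L (road limit, Class 3) — over the limit.
Class 5.1 quantity: two 400 g packs = 800 g.
800 g is within the road limit of 1 kg for Class 5.1.
The segregation rule (Class 9 with Class 3) does not apply to Class 3 with Class 5.1.

No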